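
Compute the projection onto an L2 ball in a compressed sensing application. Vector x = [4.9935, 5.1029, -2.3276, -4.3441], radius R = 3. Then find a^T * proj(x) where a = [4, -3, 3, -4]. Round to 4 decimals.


Step 1: Compute ||x|| (intermediates to 6 decimals).
||x|| = sqrt(4.9935^2 + 5.1029^2 + (-2.3276)^2 + (-4.3441)^2) = 8.675457
Step 2: Project.
Since ||x|| > R, scale = R/||x|| = 3/8.675457 = 0.345803, proj(x) = scale * x
proj(x) = [1.726767, 1.764598, -0.804891, -1.502203]
Step 3: Dot product.
a^T * proj(x) = 4*1.726767 - 3*1.764598 + 3*(-0.804891) - 4*(-1.502203) = 5.2074


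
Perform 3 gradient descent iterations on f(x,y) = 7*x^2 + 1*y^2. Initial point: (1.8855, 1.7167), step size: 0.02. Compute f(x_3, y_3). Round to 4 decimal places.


Gradient descent on f(x,y) = 7*x^2 + 1*y^2.
Starting point: (1.8855, 1.7167), alpha = 0.02
Step 1: grad_x = 2*7*1.8855 = 26.397, grad_y = 2*1*1.7167 = 3.4334
  x_1 = 1.8855 - 0.02*26.397 = 1.3576
  y_1 = 1.7167 - 0.02*3.4334 = 1.648
Step 2: grad_x = 2*7*1.3576 = 19.0058, grad_y = 2*1*1.648 = 3.2961
  x_2 = 1.3576 - 0.02*19.0058 = 0.9774
  y_2 = 1.648 - 0.02*3.2961 = 1.5821
Step 3: grad_x = 2*7*0.9774 = 13.6842, grad_y = 2*1*1.5821 = 3.1642
  x_3 = 0.9774 - 0.02*13.6842 = 0.7038
  y_3 = 1.5821 - 0.02*3.1642 = 1.5188
f(0.7038, 1.5188) = 7*0.7038^2 + 1*1.5188^2 = 5.7738


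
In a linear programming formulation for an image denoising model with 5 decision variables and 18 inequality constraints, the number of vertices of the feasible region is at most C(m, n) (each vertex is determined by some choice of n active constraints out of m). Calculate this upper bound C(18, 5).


Each vertex corresponds to some choice of n active constraints out of m, so the number of vertices is at most C(m, n) = m! / (n!(m-n)!).
m = 18, n = 5
Numerator: 18 * 17 * 16 * 15 * 14
Denominator: 5! = 120
C(18, 5) = 8568


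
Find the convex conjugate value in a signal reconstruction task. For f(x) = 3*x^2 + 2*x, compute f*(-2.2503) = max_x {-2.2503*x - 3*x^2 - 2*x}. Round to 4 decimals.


f*(y) = sup_x {y*x - a*x^2 - b*x} = sup_x {(y-b)*x - a*x^2}
FOC: (y - b) - 2a*x = 0 => x* = (y - b)/(2a)
x* = (-2.2503 - 2)/(2*3) = -0.7084
f*(-2.2503) = (y-b)^2/(4a) = (-2.2503 - 2)^2/(4*3)
= 18.0651/12 = 1.5054


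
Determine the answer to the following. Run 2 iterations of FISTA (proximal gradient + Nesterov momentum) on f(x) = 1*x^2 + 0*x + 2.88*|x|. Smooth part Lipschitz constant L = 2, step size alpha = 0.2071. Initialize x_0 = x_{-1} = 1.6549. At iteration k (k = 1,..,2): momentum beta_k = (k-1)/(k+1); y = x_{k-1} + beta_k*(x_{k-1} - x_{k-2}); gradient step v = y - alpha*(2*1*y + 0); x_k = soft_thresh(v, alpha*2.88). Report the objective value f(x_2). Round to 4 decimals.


FISTA on f(x) = 1*x^2 + 0*x + 2.88*|x|
L = 2, alpha = 0.2071
Iteration 1: beta = 0.0, y = 1.6549 + 0.0*(1.6549 - 1.6549) = 1.6549
  grad(y) = 3.3098, v = y - alpha*grad = 0.9694
  prox(v) = soft_thresh(0.9694, 0.5964) = 0.373
Iteration 2: beta = 0.3333, y = 0.373 + 0.3333*(0.373 - 1.6549) = -0.0543
  grad(y) = -0.1086, v = y - alpha*grad = -0.0318
  prox(v) = soft_thresh(-0.0318, 0.5964) = 0.0
f(x_2) = 1*0.0^2 + 0*0.0 + 2.88*|0.0| = 0.0


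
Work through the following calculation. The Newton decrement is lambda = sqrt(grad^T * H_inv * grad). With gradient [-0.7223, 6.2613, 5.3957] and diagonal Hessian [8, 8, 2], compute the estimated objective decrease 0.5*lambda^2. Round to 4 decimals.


Step 1: H is diagonal, so H^(-1) * g = [-0.0903, 0.7827, 2.6979].
Step 2: g^T H^(-1) g = sum_i g_i^2 / H_ii
  = (-0.7223)^2/8 + (6.2613)^2/8 + (5.3957)^2/2
  = 0.0652 + 4.9005 + 14.5568 = 19.5225
Step 3: Objective decrease = 0.5 * g^T H^(-1) g = 9.7612


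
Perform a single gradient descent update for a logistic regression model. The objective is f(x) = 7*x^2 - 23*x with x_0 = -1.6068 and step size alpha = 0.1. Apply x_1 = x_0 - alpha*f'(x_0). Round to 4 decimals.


We compute the gradient at x_0 and apply the update.
f'(x) = 14*x - 23
f'(-1.6068) = 14*-1.6068 - 23 = -45.4952
x_1 = -1.6068 - 0.1*-45.4952 = 2.9427


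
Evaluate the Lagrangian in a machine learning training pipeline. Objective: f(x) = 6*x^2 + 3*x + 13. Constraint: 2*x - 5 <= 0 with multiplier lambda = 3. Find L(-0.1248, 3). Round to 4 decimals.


Step 1: Evaluate f(x).
f(-0.1248) = 6*(-0.1248)^2 + 3*(-0.1248) + 13 = 12.7191
Step 2: Evaluate g(x).
g(-0.1248) = 2*-0.1248 - 5 = -5.2496
Step 3: Compute Lagrangian.
L = 12.7191 + 3*-5.2496 = -3.0297


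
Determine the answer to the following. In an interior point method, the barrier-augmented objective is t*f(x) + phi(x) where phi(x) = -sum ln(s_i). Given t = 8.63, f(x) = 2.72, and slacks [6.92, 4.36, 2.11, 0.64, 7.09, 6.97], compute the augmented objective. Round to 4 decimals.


Step 1: Compute log-barrier.
ln values: [1.9344, 1.4725, 0.7467, -0.4463, 1.9587, 1.9416]
phi = -(1.9344 + 1.4725 + 0.7467 - 0.4463 + 1.9587 + 1.9416) = -7.6076
Step 2: Compute augmented objective.
t*f(x) = 8.63*2.72 = 23.4736
Total = 23.4736 - 7.6076 = 15.866


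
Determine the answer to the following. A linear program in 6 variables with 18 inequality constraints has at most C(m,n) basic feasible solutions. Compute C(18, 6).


Each vertex corresponds to some choice of n active constraints out of m, so the number of vertices is at most C(m, n) = m! / (n!(m-n)!).
m = 18, n = 6
Numerator: 18 * 17 * 16 * 15 * 14 * 13
Denominator: 6! = 720
C(18, 6) = 18564


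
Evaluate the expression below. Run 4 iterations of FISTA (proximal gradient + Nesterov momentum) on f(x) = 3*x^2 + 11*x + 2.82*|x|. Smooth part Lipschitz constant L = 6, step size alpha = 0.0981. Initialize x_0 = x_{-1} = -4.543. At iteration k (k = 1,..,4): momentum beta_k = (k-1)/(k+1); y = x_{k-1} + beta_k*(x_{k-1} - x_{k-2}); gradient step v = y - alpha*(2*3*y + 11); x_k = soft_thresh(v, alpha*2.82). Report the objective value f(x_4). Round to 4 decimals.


FISTA on f(x) = 3*x^2 + 11*x + 2.82*|x|
L = 6, alpha = 0.0981
Iteration 1: beta = 0.0, y = -4.543 + 0.0*(-4.543 + 4.543) = -4.543
  grad(y) = -16.258, v = y - alpha*grad = -2.9481
  prox(v) = soft_thresh(-2.9481, 0.2766) = -2.6714
Iteration 2: beta = 0.3333, y = -2.6714 + 0.3333*(-2.6714 + 4.543) = -2.0476
  grad(y) = -1.2856, v = y - alpha*grad = -1.9215
  prox(v) = soft_thresh(-1.9215, 0.2766) = -1.6448
Iteration 3: beta = 0.5, y = -1.6448 + 0.5*(-1.6448 + 2.6714) = -1.1315
  grad(y) = 4.2108, v = y - alpha*grad = -1.5446
  prox(v) = soft_thresh(-1.5446, 0.2766) = -1.268
Iteration 4: beta = 0.6, y = -1.268 + 0.6*(-1.268 + 1.6448) = -1.0419
  grad(y) = 4.7489, v = y - alpha*grad = -1.5077
  prox(v) = soft_thresh(-1.5077, 0.2766) = -1.2311
f(x_4) = 3*(-1.2311)^2 + 11*(-1.2311) + 2.82*|-1.2311| = -5.5236


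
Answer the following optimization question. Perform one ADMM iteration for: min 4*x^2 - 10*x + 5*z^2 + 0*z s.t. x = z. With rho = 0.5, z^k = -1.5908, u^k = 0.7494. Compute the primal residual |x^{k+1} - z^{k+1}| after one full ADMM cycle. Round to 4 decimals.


ADMM iteration with rho = 0.5, z^k = -1.5908, u^k = 0.7494
Step 1: x-update.
Minimize 4*x^2 - 10*x + (0.5/2)*(x + 1.5908 + 0.7494)^2
FOC: (2*4 + 0.5)*x = 10 + 0.5*(-1.5908 - 0.7494)
x^{k+1} = 1.0388
Step 2: z-update.
Minimize 5*z^2 + 0*z + (0.5/2)*(1.0388 - z + 0.7494)^2
FOC: (2*5 + 0.5)*z = 0 + 0.5*(1.0388 + 0.7494)
z^{k+1} = 0.0852
Step 3: u-update.
u^{k+1} = 0.7494 + 1.0388 - 0.0852 = 1.7031
Step 4: Primal residual = |1.0388 - 0.0852| = 0.9537


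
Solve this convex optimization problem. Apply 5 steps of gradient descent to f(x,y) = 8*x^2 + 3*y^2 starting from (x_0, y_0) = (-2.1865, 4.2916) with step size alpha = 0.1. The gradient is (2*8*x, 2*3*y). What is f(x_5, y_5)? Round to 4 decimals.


Gradient descent on f(x,y) = 8*x^2 + 3*y^2.
Starting point: (-2.1865, 4.2916), alpha = 0.1
Step 1: grad_x = 2*8*-2.1865 = -34.984, grad_y = 2*3*4.2916 = 25.7496
  x_1 = -2.1865 - 0.1*-34.984 = 1.3119
  y_1 = 4.2916 - 0.1*25.7496 = 1.7166
Step 2: grad_x = 2*8*1.3119 = 20.9904, grad_y = 2*3*1.7166 = 10.2998
  x_2 = 1.3119 - 0.1*20.9904 = -0.7871
  y_2 = 1.7166 - 0.1*10.2998 = 0.6867
Step 3: grad_x = 2*8*-0.7871 = -12.5942, grad_y = 2*3*0.6867 = 4.1199
  x_3 = -0.7871 - 0.1*-12.5942 = 0.4723
  y_3 = 0.6867 - 0.1*4.1199 = 0.2747
Step 4: grad_x = 2*8*0.4723 = 7.5565, grad_y = 2*3*0.2747 = 1.648
  x_4 = 0.4723 - 0.1*7.5565 = -0.2834
  y_4 = 0.2747 - 0.1*1.648 = 0.1099
Step 5: grad_x = 2*8*-0.2834 = -4.5339, grad_y = 2*3*0.1099 = 0.6592
  x_5 = -0.2834 - 0.1*-4.5339 = 0.17
  y_5 = 0.1099 - 0.1*0.6592 = 0.0439
f(0.17, 0.0439) = 8*0.17^2 + 3*0.0439^2 = 0.2371


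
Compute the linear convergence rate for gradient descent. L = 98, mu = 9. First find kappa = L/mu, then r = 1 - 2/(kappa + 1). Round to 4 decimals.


Step 1: Compute the condition number.
kappa = L/mu = 98/9 = 10.8889
Step 2: Compute the convergence rate.
r = 1 - 2/(kappa + 1) = 1 - 2*mu/(L + mu) = (L - mu)/(L + mu) = 89/107 = 0.8318


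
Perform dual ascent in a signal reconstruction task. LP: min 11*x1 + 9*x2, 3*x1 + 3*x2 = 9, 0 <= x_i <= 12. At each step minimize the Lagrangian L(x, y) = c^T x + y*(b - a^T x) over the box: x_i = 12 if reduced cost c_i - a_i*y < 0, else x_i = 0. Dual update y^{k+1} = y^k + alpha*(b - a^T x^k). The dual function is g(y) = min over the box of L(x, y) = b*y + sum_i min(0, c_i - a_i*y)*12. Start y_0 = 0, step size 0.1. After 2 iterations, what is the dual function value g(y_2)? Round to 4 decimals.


Dual ascent for LP: min 11*x1 + 9*x2, 3*x1 + 3*x2 = 9, 0 <= x_i <= 12
Step 1: y^k = 0.0, reduced costs: (11.0, 9.0)
  x^k = (0.0, 0.0), subgradient = b - a^T x = 9.0
  y^{k+1} = 0.0 + 0.1*9.0 = 0.9
Step 2: y^k = 0.9, reduced costs: (8.3, 6.3)
  x^k = (0.0, 0.0), subgradient = b - a^T x = 9.0
  y^{k+1} = 0.9 + 0.1*9.0 = 1.8
Dual objective at y_2 = 1.8: reduced costs (5.6, 3.6), box minimizer x = (0.0, 0.0)
g(y_2) = b*y + (c1 - a1*y)*x1 + (c2 - a2*y)*x2 = 9*1.8 + 5.6*0.0 + 3.6*0.0 = 16.2 + 0.0 + 0.0 = 16.2


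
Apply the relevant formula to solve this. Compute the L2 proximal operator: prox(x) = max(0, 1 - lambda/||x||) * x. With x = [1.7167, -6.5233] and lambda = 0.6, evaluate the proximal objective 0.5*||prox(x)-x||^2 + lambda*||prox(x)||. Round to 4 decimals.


Step 1: Compute ||x||.
||x|| = 6.7454
Step 2: Compute scaling factor.
scale = max(0, 1 - 0.6/6.7454) = 0.9111
Step 3: prox(x) = [1.564, -5.9431]
||prox(x)|| = 6.1454
Step 4: Proximal objective.
0.5*||prox-x||^2 = 0.18
lambda*||prox|| = 3.6872
Total = 3.8672


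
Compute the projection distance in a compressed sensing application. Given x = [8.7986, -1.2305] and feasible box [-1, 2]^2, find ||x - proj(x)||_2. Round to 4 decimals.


Project each component onto [-1, 2].
clip(8.7986) = 2.0, clip(-1.2305) = -1.0
Projection = [2.0, -1.0]
Squared diffs: [46.221, 0.0531]
Distance = sqrt(46.2741) = 6.8025


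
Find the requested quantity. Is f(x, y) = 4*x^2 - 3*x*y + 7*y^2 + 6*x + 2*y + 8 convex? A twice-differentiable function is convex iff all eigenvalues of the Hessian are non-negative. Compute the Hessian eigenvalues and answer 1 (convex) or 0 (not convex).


The Hessian of f(x,y) = 4*x^2 - 3*x*y + 7*y^2 + 6*x + 2*y + 8 is:
H = [[8, -3], [-3, 14]]
Trace = 8 + 14 = 22
Determinant = 8*14 - (-3)^2 = 103
Discriminant = (22)^2 - 4*103 = 72.0
Eigenvalues: lambda_1 = 6.7574, lambda_2 = 15.2426
The function is convex.

1


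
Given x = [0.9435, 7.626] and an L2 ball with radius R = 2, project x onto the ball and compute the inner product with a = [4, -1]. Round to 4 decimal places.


Step 1: Compute ||x|| (intermediates to 6 decimals).
||x|| = sqrt(0.9435^2 + 7.626^2) = 7.684144
Step 2: Project.
Since ||x|| > R, scale = R/||x|| = 2/7.684144 = 0.260276, proj(x) = scale * x
proj(x) = [0.24557, 1.984865]
Step 3: Dot product.
a^T * proj(x) = 4*0.24557 - 1*1.984865 = -1.0026


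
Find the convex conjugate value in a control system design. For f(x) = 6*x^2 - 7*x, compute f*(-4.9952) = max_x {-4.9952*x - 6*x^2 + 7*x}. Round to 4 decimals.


f*(y) = sup_x {y*x - a*x^2 - b*x} = sup_x {(y-b)*x - a*x^2}
FOC: (y - b) - 2a*x = 0 => x* = (y - b)/(2a)
x* = (-4.9952 + 7)/(2*6) = 0.1671
f*(-4.9952) = (y-b)^2/(4a) = (-4.9952 + 7)^2/(4*6)
= 4.0192/24 = 0.1675


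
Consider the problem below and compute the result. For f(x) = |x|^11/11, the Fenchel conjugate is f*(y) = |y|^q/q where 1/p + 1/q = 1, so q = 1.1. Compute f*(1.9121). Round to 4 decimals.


The conjugate exponent q satisfies 1/p + 1/q = 1.
p = 11, so q = 11/(11 - 1) = 1.1
|y|^q = 1.9121^1.1 = 2.0401
f*(1.9121) = 2.0401 / 1.1 = 1.8547


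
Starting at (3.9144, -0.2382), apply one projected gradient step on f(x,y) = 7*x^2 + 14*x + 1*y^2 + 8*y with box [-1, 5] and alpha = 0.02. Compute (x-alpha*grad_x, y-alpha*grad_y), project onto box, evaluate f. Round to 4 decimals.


Step 1: Compute gradient at (3.9144, -0.2382).
grad_x = 2*7*3.9144 + 14 = 68.8016
grad_y = 2*1*-0.2382 + 8 = 7.5236
Step 2: Gradient step.
x_raw = 3.9144 - 0.02*68.8016 = 2.5384
y_raw = -0.2382 - 0.02*7.5236 = -0.3887
Step 3: Project onto [-1, 5].
x_proj = clip(2.5384) = 2.5384
y_proj = clip(-0.3887) = -0.3887
Step 4: Evaluate f.
f(2.5384, -0.3887) = 77.682


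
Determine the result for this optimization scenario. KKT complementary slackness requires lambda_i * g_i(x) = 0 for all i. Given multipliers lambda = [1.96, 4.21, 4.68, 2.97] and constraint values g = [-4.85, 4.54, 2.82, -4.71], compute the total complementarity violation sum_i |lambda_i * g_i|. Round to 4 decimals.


KKT complementary slackness check:
lambda_1 * g_1 = 1.96 * -4.85 = -9.506
lambda_2 * g_2 = 4.21 * 4.54 = 19.1134
lambda_3 * g_3 = 4.68 * 2.82 = 13.1976
lambda_4 * g_4 = 2.97 * -4.71 = -13.9887
Total violation = 9.506 + 19.1134 + 13.1976 + 13.9887 = 55.8057


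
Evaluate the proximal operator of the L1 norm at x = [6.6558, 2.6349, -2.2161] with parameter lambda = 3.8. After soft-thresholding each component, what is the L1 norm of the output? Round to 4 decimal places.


Soft-thresholding with lambda = 3.8:
prox(6.6558) = sign(6.6558)*max(|6.6558| - 3.8, 0) = 2.8558
prox(2.6349) = sign(2.6349)*max(|2.6349| - 3.8, 0) = 0.0
prox(-2.2161) = sign(-2.2161)*max(|-2.2161| - 3.8, 0) = 0.0
prox(x) = [2.8558, 0.0, 0.0]
||prox(x)||_1 = 2.8558 + 0.0 + 0.0 = 2.8558


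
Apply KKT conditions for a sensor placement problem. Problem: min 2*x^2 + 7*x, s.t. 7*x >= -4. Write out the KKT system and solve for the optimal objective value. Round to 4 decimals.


Step 1: Try lambda = 0 (constraint inactive).
x_unc = -7/(2*2) = -1.75
Check: 7*-1.75 = -12.25 < -4 -- violated!
Step 2: Constraint must be active: 7*x = -4
x* = -4/7 = -0.5714 (rounded; the exact value -4/7 is used below)
lambda = (2*2*(-4/7) + 7)/7 = 0.6735
Step 3: Compute optimal value.
f(x*) = 2*(-4/7)^2 + 7*(-4/7) = -3.3469


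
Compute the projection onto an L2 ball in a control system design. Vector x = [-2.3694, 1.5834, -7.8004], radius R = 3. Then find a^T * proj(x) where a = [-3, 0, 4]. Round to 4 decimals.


Step 1: Compute ||x|| (intermediates to 6 decimals).
||x|| = sqrt((-2.3694)^2 + 1.5834^2 + (-7.8004)^2) = 8.304664
Step 2: Project.
Since ||x|| > R, scale = R/||x|| = 3/8.304664 = 0.361243, proj(x) = scale * x
proj(x) = [-0.855929, 0.571992, -2.81784]
Step 3: Dot product.
a^T * proj(x) = -3*(-0.855929) + 0*0.571992 + 4*(-2.81784) = -8.7036


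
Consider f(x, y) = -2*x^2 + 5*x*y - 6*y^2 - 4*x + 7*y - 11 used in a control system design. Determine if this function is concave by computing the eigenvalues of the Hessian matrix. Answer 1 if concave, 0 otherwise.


The Hessian of f(x,y) = -2*x^2 + 5*x*y - 6*y^2 - 4*x + 7*y - 11 is:
H = [[-4, 5], [5, -12]]
Trace = -4 - 12 = -16
Determinant = -4*-12 - (5)^2 = 23
Discriminant = (-16)^2 - 4*23 = 164.0
Eigenvalues: lambda_1 = -14.4031, lambda_2 = -1.5969
The function is concave.

1


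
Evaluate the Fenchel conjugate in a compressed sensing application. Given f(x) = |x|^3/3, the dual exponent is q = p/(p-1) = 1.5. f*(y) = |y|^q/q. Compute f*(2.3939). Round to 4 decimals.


The conjugate exponent q satisfies 1/p + 1/q = 1.
p = 3, so q = 3/(3 - 1) = 1.5
|y|^q = 2.3939^1.5 = 3.7039
f*(2.3939) = 3.7039 / 1.5 = 2.4693


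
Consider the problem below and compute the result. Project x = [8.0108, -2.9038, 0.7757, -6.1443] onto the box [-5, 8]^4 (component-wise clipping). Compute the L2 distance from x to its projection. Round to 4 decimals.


Project each component onto [-5, 8].
clip(8.0108) = 8.0, clip(-2.9038) = -2.9038, clip(0.7757) = 0.7757, clip(-6.1443) = -5.0
Projection = [8.0, -2.9038, 0.7757, -5.0]
Squared diffs: [0.0001, 0.0, 0.0, 1.3094]
Distance = sqrt(1.3095) = 1.1444


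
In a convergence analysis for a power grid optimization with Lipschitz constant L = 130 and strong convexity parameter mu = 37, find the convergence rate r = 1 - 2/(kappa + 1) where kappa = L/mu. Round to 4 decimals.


Step 1: Compute the condition number.
kappa = L/mu = 130/37 = 3.5135
Step 2: Compute the convergence rate.
r = 1 - 2/(kappa + 1) = 1 - 2*mu/(L + mu) = (L - mu)/(L + mu) = 93/167 = 0.5569


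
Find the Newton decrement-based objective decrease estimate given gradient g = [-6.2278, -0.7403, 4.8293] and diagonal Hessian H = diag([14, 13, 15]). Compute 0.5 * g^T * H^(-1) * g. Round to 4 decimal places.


Step 1: H is diagonal, so H^(-1) * g = [-0.4448, -0.0569, 0.322].
Step 2: g^T H^(-1) g = sum_i g_i^2 / H_ii
  = (-6.2278)^2/14 + (-0.7403)^2/13 + (4.8293)^2/15
  = 2.7704 + 0.0422 + 1.5548 = 4.3674
Step 3: Objective decrease = 0.5 * g^T H^(-1) g = 2.1837


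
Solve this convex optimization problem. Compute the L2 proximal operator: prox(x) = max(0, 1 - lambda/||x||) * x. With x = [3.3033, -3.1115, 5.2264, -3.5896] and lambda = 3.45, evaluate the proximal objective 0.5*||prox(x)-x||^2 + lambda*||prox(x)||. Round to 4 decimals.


Step 1: Compute ||x||.
||x|| = 7.797
Step 2: Compute scaling factor.
scale = max(0, 1 - 3.45/7.797) = 0.5575
Step 3: prox(x) = [1.8417, -1.7347, 2.9138, -2.0013]
||prox(x)|| = 4.347
Step 4: Proximal objective.
0.5*||prox-x||^2 = 5.9513
lambda*||prox|| = 14.9972
Total = 20.9485


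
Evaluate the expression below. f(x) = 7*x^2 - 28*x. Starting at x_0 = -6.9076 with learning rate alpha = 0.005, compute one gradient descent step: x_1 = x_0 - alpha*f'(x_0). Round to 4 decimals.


We compute the gradient at x_0 and apply the update.
f'(x) = 14*x - 28
f'(-6.9076) = 14*-6.9076 - 28 = -124.7064
x_1 = -6.9076 - 0.005*-124.7064 = -6.2841


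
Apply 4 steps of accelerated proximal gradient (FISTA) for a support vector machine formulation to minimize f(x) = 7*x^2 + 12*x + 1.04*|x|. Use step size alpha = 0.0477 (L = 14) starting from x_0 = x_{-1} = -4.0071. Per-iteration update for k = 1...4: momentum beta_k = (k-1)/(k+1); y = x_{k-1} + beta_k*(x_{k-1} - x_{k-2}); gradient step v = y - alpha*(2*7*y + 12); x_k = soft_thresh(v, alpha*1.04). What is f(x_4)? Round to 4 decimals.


FISTA on f(x) = 7*x^2 + 12*x + 1.04*|x|
L = 14, alpha = 0.0477
Iteration 1: beta = 0.0, y = -4.0071 + 0.0*(-4.0071 + 4.0071) = -4.0071
  grad(y) = -44.0994, v = y - alpha*grad = -1.9036
  prox(v) = soft_thresh(-1.9036, 0.0496) = -1.854
Iteration 2: beta = 0.3333, y = -1.854 + 0.3333*(-1.854 + 4.0071) = -1.1362
  grad(y) = -3.9073, v = y - alpha*grad = -0.9499
  prox(v) = soft_thresh(-0.9499, 0.0496) = -0.9002
Iteration 3: beta = 0.5, y = -0.9002 + 0.5*(-0.9002 + 1.854) = -0.4234
  grad(y) = 6.0724, v = y - alpha*grad = -0.7131
  prox(v) = soft_thresh(-0.7131, 0.0496) = -0.6634
Iteration 4: beta = 0.6, y = -0.6634 + 0.6*(-0.6634 + 0.9002) = -0.5214
  grad(y) = 4.7009, v = y - alpha*grad = -0.7456
  prox(v) = soft_thresh(-0.7456, 0.0496) = -0.696
f(x_4) = 7*(-0.696)^2 + 12*(-0.696) + 1.04*|-0.696| = -4.2372


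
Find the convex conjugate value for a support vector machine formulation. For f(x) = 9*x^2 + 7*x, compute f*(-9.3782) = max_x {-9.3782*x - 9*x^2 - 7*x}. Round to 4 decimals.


f*(y) = sup_x {y*x - a*x^2 - b*x} = sup_x {(y-b)*x - a*x^2}
FOC: (y - b) - 2a*x = 0 => x* = (y - b)/(2a)
x* = (-9.3782 - 7)/(2*9) = -0.9099
f*(-9.3782) = (y-b)^2/(4a) = (-9.3782 - 7)^2/(4*9)
= 268.2454/36 = 7.4513


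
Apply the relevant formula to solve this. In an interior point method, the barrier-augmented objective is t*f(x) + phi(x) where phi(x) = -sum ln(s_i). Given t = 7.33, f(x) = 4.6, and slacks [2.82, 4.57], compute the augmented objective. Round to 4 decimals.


Step 1: Compute log-barrier.
ln values: [1.0367, 1.5195]
phi = -(1.0367 + 1.5195) = -2.5563
Step 2: Compute augmented objective.
t*f(x) = 7.33*4.6 = 33.718
Total = 33.718 - 2.5563 = 31.1617


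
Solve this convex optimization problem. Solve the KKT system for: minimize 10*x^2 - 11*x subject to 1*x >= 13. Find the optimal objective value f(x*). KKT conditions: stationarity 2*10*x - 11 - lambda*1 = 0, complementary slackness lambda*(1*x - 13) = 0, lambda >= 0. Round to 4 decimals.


Step 1: Try lambda = 0 (constraint inactive).
x_unc = 11/(2*10) = 0.55
Check: 1*0.55 = 0.55 < 13 -- violated!
Step 2: Constraint must be active: 1*x = 13
x* = 13/1 = 13.0
lambda = (2*10*13.0 - 11)/1 = 249.0
Step 3: Compute optimal value.
f(x*) = 10*13.0^2 - 11*13.0 = 1547.0


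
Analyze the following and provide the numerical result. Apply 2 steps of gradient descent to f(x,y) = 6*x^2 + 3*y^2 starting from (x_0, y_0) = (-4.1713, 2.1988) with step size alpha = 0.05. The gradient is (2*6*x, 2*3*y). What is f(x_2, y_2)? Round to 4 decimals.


Gradient descent on f(x,y) = 6*x^2 + 3*y^2.
Starting point: (-4.1713, 2.1988), alpha = 0.05
Step 1: grad_x = 2*6*-4.1713 = -50.0556, grad_y = 2*3*2.1988 = 13.1928
  x_1 = -4.1713 - 0.05*-50.0556 = -1.6685
  y_1 = 2.1988 - 0.05*13.1928 = 1.5392
Step 2: grad_x = 2*6*-1.6685 = -20.0222, grad_y = 2*3*1.5392 = 9.235
  x_2 = -1.6685 - 0.05*-20.0222 = -0.6674
  y_2 = 1.5392 - 0.05*9.235 = 1.0774
f(-0.6674, 1.0774) = 6*(-0.6674)^2 + 3*1.0774^2 = 6.1551


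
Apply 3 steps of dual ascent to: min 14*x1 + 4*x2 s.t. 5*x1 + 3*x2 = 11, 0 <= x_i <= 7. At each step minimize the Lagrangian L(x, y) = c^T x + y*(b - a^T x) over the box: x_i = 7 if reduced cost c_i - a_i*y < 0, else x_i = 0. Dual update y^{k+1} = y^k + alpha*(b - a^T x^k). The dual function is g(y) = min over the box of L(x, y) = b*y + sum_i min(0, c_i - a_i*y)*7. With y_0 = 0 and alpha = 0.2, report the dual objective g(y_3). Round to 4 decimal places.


Dual ascent for LP: min 14*x1 + 4*x2, 5*x1 + 3*x2 = 11, 0 <= x_i <= 7
Step 1: y^k = 0.0, reduced costs: (14.0, 4.0)
  x^k = (0.0, 0.0), subgradient = b - a^T x = 11.0
  y^{k+1} = 0.0 + 0.2*11.0 = 2.2
Step 2: y^k = 2.2, reduced costs: (3.0, -2.6)
  x^k = (0.0, 7.0), subgradient = b - a^T x = -10.0
  y^{k+1} = 2.2 + 0.2*-10.0 = 0.2
Step 3: y^k = 0.2, reduced costs: (13.0, 3.4)
  x^k = (0.0, 0.0), subgradient = b - a^T x = 11.0
  y^{k+1} = 0.2 + 0.2*11.0 = 2.4
Dual objective at y_3 = 2.4: reduced costs (2.0, -3.2), box minimizer x = (0.0, 7.0)
g(y_3) = b*y + (c1 - a1*y)*x1 + (c2 - a2*y)*x2 = 11*2.4 + 2.0*0.0 + (-3.2)*7.0 = 26.4 + 0.0 - 22.4 = 4.0


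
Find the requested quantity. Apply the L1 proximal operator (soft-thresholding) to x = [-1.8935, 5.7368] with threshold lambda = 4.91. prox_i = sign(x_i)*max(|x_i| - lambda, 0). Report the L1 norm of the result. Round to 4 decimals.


Soft-thresholding with lambda = 4.91:
prox(-1.8935) = sign(-1.8935)*max(|-1.8935| - 4.91, 0) = 0.0
prox(5.7368) = sign(5.7368)*max(|5.7368| - 4.91, 0) = 0.8268
prox(x) = [0.0, 0.8268]
||prox(x)||_1 = 0.0 + 0.8268 = 0.8268


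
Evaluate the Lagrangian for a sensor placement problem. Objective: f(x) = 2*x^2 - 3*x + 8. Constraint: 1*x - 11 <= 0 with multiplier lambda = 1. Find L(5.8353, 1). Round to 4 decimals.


Step 1: Evaluate f(x).
f(5.8353) = 2*5.8353^2 - 3*5.8353 + 8 = 58.5956
Step 2: Evaluate g(x).
g(5.8353) = 1*5.8353 - 11 = -5.1647
Step 3: Compute Lagrangian.
L = 58.5956 + 1*-5.1647 = 53.4309


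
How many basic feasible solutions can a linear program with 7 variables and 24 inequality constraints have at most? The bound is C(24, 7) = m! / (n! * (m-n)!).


Each vertex corresponds to some choice of n active constraints out of m, so the number of vertices is at most C(m, n) = m! / (n!(m-n)!).
m = 24, n = 7
Numerator: 24 * 23 * 22 * 21 * 20 * 19 * 18
Denominator: 7! = 5040
C(24, 7) = 346104


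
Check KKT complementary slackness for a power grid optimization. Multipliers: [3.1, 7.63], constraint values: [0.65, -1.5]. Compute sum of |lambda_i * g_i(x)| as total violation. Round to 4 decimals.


KKT complementary slackness check:
lambda_1 * g_1 = 3.1 * 0.65 = 2.015
lambda_2 * g_2 = 7.63 * -1.5 = -11.445
Total violation = 2.015 + 11.445 = 13.46


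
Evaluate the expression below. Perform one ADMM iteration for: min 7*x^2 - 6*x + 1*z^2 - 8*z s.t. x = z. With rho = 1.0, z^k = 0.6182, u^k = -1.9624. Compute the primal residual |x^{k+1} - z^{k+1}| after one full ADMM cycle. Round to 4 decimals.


ADMM iteration with rho = 1.0, z^k = 0.6182, u^k = -1.9624
Step 1: x-update.
Minimize 7*x^2 - 6*x + (1.0/2)*(x - 0.6182 - 1.9624)^2
FOC: (2*7 + 1.0)*x = 6 + 1.0*(0.6182 + 1.9624)
x^{k+1} = 0.572
Step 2: z-update.
Minimize 1*z^2 - 8*z + (1.0/2)*(0.572 - z - 1.9624)^2
FOC: (2*1 + 1.0)*z = 8 + 1.0*(0.572 - 1.9624)
z^{k+1} = 2.2032
Step 3: u-update.
u^{k+1} = -1.9624 + 0.572 - 2.2032 = -3.5936
Step 4: Primal residual = |0.572 - 2.2032| = 1.6312


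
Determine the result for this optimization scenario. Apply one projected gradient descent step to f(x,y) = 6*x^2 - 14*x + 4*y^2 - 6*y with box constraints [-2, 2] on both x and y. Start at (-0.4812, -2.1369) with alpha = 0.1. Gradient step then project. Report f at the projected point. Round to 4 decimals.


Step 1: Compute gradient at (-0.4812, -2.1369).
grad_x = 2*6*-0.4812 - 14 = -19.7744
grad_y = 2*4*-2.1369 - 6 = -23.0952
Step 2: Gradient step.
x_raw = -0.4812 - 0.1*-19.7744 = 1.4962
y_raw = -2.1369 - 0.1*-23.0952 = 0.1726
Step 3: Project onto [-2, 2].
x_proj = clip(1.4962) = 1.4962
y_proj = clip(0.1726) = 0.1726
Step 4: Evaluate f.
f(1.4962, 0.1726) = -8.4315


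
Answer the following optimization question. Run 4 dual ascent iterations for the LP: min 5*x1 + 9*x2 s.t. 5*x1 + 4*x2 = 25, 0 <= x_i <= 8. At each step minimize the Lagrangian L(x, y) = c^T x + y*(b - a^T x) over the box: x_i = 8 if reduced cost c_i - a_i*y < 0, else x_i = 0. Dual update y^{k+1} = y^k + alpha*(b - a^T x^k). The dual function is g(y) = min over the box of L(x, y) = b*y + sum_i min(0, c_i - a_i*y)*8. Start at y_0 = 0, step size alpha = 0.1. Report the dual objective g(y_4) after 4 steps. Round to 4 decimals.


Dual ascent for LP: min 5*x1 + 9*x2, 5*x1 + 4*x2 = 25, 0 <= x_i <= 8
Step 1: y^k = 0.0, reduced costs: (5.0, 9.0)
  x^k = (0.0, 0.0), subgradient = b - a^T x = 25.0
  y^{k+1} = 0.0 + 0.1*25.0 = 2.5
Step 2: y^k = 2.5, reduced costs: (-7.5, -1.0)
  x^k = (8.0, 8.0), subgradient = b - a^T x = -47.0
  y^{k+1} = 2.5 + 0.1*-47.0 = -2.2
Step 3: y^k = -2.2, reduced costs: (16.0, 17.8)
  x^k = (0.0, 0.0), subgradient = b - a^T x = 25.0
  y^{k+1} = -2.2 + 0.1*25.0 = 0.3
Step 4: y^k = 0.3, reduced costs: (3.5, 7.8)
  x^k = (0.0, 0.0), subgradient = b - a^T x = 25.0
  y^{k+1} = 0.3 + 0.1*25.0 = 2.8
Dual objective at y_4 = 2.8: reduced costs (-9.0, -2.2), box minimizer x = (8.0, 8.0)
g(y_4) = b*y + (c1 - a1*y)*x1 + (c2 - a2*y)*x2 = 25*2.8 + (-9.0)*8.0 + (-2.2)*8.0 = 70.0 - 72.0 - 17.6 = -19.6


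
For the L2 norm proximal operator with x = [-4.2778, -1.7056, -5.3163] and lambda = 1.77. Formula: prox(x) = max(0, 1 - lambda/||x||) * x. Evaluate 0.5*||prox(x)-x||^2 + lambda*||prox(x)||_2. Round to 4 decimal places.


Step 1: Compute ||x||.
||x|| = 7.0336
Step 2: Compute scaling factor.
scale = max(0, 1 - 1.77/7.0336) = 0.7484
Step 3: prox(x) = [-3.2013, -1.2764, -3.9785]
||prox(x)|| = 5.2636
Step 4: Proximal objective.
0.5*||prox-x||^2 = 1.5665
lambda*||prox|| = 9.3166
Total = 10.883


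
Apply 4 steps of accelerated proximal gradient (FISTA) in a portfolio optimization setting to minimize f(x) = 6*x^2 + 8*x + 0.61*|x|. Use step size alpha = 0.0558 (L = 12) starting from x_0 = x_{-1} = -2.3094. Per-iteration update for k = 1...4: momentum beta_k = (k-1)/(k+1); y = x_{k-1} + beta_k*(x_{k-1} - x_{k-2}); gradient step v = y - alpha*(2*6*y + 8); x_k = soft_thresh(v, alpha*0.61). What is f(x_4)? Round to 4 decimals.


FISTA on f(x) = 6*x^2 + 8*x + 0.61*|x|
L = 12, alpha = 0.0558
Iteration 1: beta = 0.0, y = -2.3094 + 0.0*(-2.3094 + 2.3094) = -2.3094
  grad(y) = -19.7128, v = y - alpha*grad = -1.2094
  prox(v) = soft_thresh(-1.2094, 0.034) = -1.1754
Iteration 2: beta = 0.3333, y = -1.1754 + 0.3333*(-1.1754 + 2.3094) = -0.7974
  grad(y) = -1.5686, v = y - alpha*grad = -0.7099
  prox(v) = soft_thresh(-0.7099, 0.034) = -0.6758
Iteration 3: beta = 0.5, y = -0.6758 + 0.5*(-0.6758 + 1.1754) = -0.426
  grad(y) = 2.8876, v = y - alpha*grad = -0.5872
  prox(v) = soft_thresh(-0.5872, 0.034) = -0.5531
Iteration 4: beta = 0.6, y = -0.5531 + 0.6*(-0.5531 + 0.6758) = -0.4795
  grad(y) = 2.2459, v = y - alpha*grad = -0.6048
  prox(v) = soft_thresh(-0.6048, 0.034) = -0.5708
f(x_4) = 6*(-0.5708)^2 + 8*(-0.5708) + 0.61*|-0.5708| = -2.2633


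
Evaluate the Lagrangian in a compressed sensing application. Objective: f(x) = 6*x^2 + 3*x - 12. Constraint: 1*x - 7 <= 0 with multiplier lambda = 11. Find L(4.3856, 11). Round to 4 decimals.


Step 1: Evaluate f(x).
f(4.3856) = 6*4.3856^2 + 3*4.3856 - 12 = 116.5577
Step 2: Evaluate g(x).
g(4.3856) = 1*4.3856 - 7 = -2.6144
Step 3: Compute Lagrangian.
L = 116.5577 + 11*-2.6144 = 87.7993


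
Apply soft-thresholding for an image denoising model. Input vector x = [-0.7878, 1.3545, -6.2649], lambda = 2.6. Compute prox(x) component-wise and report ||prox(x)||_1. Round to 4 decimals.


Soft-thresholding with lambda = 2.6:
prox(-0.7878) = sign(-0.7878)*max(|-0.7878| - 2.6, 0) = 0.0
prox(1.3545) = sign(1.3545)*max(|1.3545| - 2.6, 0) = 0.0
prox(-6.2649) = sign(-6.2649)*max(|-6.2649| - 2.6, 0) = -3.6649
prox(x) = [0.0, 0.0, -3.6649]
||prox(x)||_1 = 0.0 + 0.0 + 3.6649 = 3.6649


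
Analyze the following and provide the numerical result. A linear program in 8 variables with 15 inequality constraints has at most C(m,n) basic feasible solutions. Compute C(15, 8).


Each vertex corresponds to some choice of n active constraints out of m, so the number of vertices is at most C(m, n) = m! / (n!(m-n)!).
m = 15, n = 8
Numerator: 15 * 14 * 13 * 12 * 11 * 10 * 9 * 8
Denominator: 8! = 40320
C(15, 8) = 6435


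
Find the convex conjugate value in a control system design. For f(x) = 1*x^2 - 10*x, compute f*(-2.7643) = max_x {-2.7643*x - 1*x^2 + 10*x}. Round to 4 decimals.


f*(y) = sup_x {y*x - a*x^2 - b*x} = sup_x {(y-b)*x - a*x^2}
FOC: (y - b) - 2a*x = 0 => x* = (y - b)/(2a)
x* = (-2.7643 + 10)/(2*1) = 3.6179
f*(-2.7643) = (y-b)^2/(4a) = (-2.7643 + 10)^2/(4*1)
= 52.3554/4 = 13.0888


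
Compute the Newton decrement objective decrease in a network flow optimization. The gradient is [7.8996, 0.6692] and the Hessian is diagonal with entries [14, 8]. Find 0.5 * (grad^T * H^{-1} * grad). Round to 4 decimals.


Step 1: H is diagonal, so H^(-1) * g = [0.5643, 0.0837].
Step 2: g^T H^(-1) g = sum_i g_i^2 / H_ii
  = (7.8996)^2/14 + (0.6692)^2/8
  = 4.4574 + 0.056 = 4.5134
Step 3: Objective decrease = 0.5 * g^T H^(-1) g = 2.2567


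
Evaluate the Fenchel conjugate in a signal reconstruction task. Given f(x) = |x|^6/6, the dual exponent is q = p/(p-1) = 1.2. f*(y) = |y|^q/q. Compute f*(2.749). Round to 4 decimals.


The conjugate exponent q satisfies 1/p + 1/q = 1.
p = 6, so q = 6/(6 - 1) = 1.2
|y|^q = 2.749^1.2 = 3.3652
f*(2.749) = 3.3652 / 1.2 = 2.8043


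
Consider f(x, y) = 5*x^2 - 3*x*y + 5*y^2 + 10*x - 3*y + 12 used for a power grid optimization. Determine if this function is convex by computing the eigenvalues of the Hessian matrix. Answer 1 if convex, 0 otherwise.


The Hessian of f(x,y) = 5*x^2 - 3*x*y + 5*y^2 + 10*x - 3*y + 12 is:
H = [[10, -3], [-3, 10]]
Trace = 10 + 10 = 20
Determinant = 10*10 - (-3)^2 = 91
Discriminant = (20)^2 - 4*91 = 36.0
Eigenvalues: lambda_1 = 7.0, lambda_2 = 13.0
The function is convex.

1


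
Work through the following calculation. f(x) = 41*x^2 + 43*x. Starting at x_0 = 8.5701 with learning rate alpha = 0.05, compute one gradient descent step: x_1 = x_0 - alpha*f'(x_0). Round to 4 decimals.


We compute the gradient at x_0 and apply the update.
f'(x) = 82*x + 43
f'(8.5701) = 82*8.5701 + 43 = 745.7482
x_1 = 8.5701 - 0.05*745.7482 = -28.7173


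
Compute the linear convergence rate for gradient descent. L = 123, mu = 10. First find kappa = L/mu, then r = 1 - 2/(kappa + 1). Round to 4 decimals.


Step 1: Compute the condition number.
kappa = L/mu = 123/10 = 12.3
Step 2: Compute the convergence rate.
r = 1 - 2/(kappa + 1) = 1 - 2*mu/(L + mu) = (L - mu)/(L + mu) = 113/133 = 0.8496


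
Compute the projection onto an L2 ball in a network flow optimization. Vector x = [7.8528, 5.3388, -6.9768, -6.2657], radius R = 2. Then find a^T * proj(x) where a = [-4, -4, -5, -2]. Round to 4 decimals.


Step 1: Compute ||x|| (intermediates to 6 decimals).
||x|| = sqrt(7.8528^2 + 5.3388^2 + (-6.9768)^2 + (-6.2657)^2) = 13.345561
Step 2: Project.
Since ||x|| > R, scale = R/||x|| = 2/13.345561 = 0.149863, proj(x) = scale * x
proj(x) = [1.176844, 0.800089, -1.045564, -0.938997]
Step 3: Dot product.
a^T * proj(x) = -4*1.176844 - 4*0.800089 - 5*(-1.045564) - 2*(-0.938997) = -0.8019


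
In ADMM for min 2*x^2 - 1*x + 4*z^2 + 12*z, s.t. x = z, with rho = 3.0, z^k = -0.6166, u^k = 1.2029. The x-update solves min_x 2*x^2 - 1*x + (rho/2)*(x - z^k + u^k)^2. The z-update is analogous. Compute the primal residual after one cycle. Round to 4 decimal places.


ADMM iteration with rho = 3.0, z^k = -0.6166, u^k = 1.2029
Step 1: x-update.
Minimize 2*x^2 - 1*x + (3.0/2)*(x + 0.6166 + 1.2029)^2
FOC: (2*2 + 3.0)*x = 1 + 3.0*(-0.6166 - 1.2029)
x^{k+1} = -0.6369
Step 2: z-update.
Minimize 4*z^2 + 12*z + (3.0/2)*(-0.6369 - z + 1.2029)^2
FOC: (2*4 + 3.0)*z = -12 + 3.0*(-0.6369 + 1.2029)
z^{k+1} = -0.9366
Step 3: u-update.
u^{k+1} = 1.2029 - 0.6369 + 0.9366 = 1.5025
Step 4: Primal residual = |-0.6369 + 0.9366| = 0.2996


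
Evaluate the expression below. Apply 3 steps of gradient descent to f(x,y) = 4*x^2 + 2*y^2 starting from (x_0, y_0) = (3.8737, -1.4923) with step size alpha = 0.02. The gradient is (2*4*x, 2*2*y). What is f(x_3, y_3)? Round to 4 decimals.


Gradient descent on f(x,y) = 4*x^2 + 2*y^2.
Starting point: (3.8737, -1.4923), alpha = 0.02
Step 1: grad_x = 2*4*3.8737 = 30.9896, grad_y = 2*2*-1.4923 = -5.9692
  x_1 = 3.8737 - 0.02*30.9896 = 3.2539
  y_1 = -1.4923 - 0.02*-5.9692 = -1.3729
Step 2: grad_x = 2*4*3.2539 = 26.0313, grad_y = 2*2*-1.3729 = -5.4917
  x_2 = 3.2539 - 0.02*26.0313 = 2.7333
  y_2 = -1.3729 - 0.02*-5.4917 = -1.2631
Step 3: grad_x = 2*4*2.7333 = 21.8663, grad_y = 2*2*-1.2631 = -5.0523
  x_3 = 2.7333 - 0.02*21.8663 = 2.296
  y_3 = -1.2631 - 0.02*-5.0523 = -1.162
f(2.296, -1.162) = 4*2.296^2 + 2*(-1.162)^2 = 23.7863


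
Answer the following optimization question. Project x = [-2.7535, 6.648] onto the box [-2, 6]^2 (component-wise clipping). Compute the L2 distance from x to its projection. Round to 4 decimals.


Project each component onto [-2, 6].
clip(-2.7535) = -2.0, clip(6.648) = 6.0
Projection = [-2.0, 6.0]
Squared diffs: [0.5678, 0.4199]
Distance = sqrt(0.9877) = 0.9938


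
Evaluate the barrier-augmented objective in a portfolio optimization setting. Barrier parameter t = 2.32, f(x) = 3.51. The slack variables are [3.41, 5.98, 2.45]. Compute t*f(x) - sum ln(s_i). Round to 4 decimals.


Step 1: Compute log-barrier.
ln values: [1.2267, 1.7884, 0.8961]
phi = -(1.2267 + 1.7884 + 0.8961) = -3.9112
Step 2: Compute augmented objective.
t*f(x) = 2.32*3.51 = 8.1432
Total = 8.1432 - 3.9112 = 4.232


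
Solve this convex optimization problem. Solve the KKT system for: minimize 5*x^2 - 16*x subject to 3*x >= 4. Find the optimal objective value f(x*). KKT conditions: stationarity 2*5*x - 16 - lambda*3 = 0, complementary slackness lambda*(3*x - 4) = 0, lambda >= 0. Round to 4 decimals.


Step 1: Try lambda = 0 (constraint inactive).
Stationarity: 2*5*x - 16 = 0
x* = 16/(2*5) = 1.6
Check constraint: 3*1.6 = 4.8 >= 4 -- satisfied.
Step 2: Compute optimal value.
f(x*) = 5*1.6^2 - 16*1.6 = -12.8


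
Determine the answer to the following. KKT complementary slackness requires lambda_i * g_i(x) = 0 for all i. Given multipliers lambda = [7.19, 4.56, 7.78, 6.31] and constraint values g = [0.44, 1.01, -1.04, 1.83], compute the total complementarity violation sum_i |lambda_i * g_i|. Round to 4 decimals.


KKT complementary slackness check:
lambda_1 * g_1 = 7.19 * 0.44 = 3.1636
lambda_2 * g_2 = 4.56 * 1.01 = 4.6056
lambda_3 * g_3 = 7.78 * -1.04 = -8.0912
lambda_4 * g_4 = 6.31 * 1.83 = 11.5473
Total violation = 3.1636 + 4.6056 + 8.0912 + 11.5473 = 27.4077


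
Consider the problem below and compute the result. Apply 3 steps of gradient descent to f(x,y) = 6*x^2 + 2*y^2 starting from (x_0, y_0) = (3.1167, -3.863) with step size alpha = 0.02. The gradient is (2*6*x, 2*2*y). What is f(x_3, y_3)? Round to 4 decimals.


Gradient descent on f(x,y) = 6*x^2 + 2*y^2.
Starting point: (3.1167, -3.863), alpha = 0.02
Step 1: grad_x = 2*6*3.1167 = 37.4004, grad_y = 2*2*-3.863 = -15.452
  x_1 = 3.1167 - 0.02*37.4004 = 2.3687
  y_1 = -3.863 - 0.02*-15.452 = -3.554
Step 2: grad_x = 2*6*2.3687 = 28.4243, grad_y = 2*2*-3.554 = -14.2158
  x_2 = 2.3687 - 0.02*28.4243 = 1.8002
  y_2 = -3.554 - 0.02*-14.2158 = -3.2696
Step 3: grad_x = 2*6*1.8002 = 21.6025, grad_y = 2*2*-3.2696 = -13.0786
  x_3 = 1.8002 - 0.02*21.6025 = 1.3682
  y_3 = -3.2696 - 0.02*-13.0786 = -3.0081
f(1.3682, -3.0081) = 6*1.3682^2 + 2*(-3.0081)^2 = 29.3281


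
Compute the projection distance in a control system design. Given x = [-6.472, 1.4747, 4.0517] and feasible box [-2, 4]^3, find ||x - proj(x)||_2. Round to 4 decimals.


Project each component onto [-2, 4].
clip(-6.472) = -2.0, clip(1.4747) = 1.4747, clip(4.0517) = 4.0
Projection = [-2.0, 1.4747, 4.0]
Squared diffs: [19.9988, 0.0, 0.0027]
Distance = sqrt(20.0015) = 4.4723


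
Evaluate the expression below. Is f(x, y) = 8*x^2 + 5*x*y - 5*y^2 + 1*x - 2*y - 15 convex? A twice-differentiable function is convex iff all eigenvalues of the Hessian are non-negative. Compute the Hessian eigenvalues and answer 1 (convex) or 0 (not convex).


The Hessian of f(x,y) = 8*x^2 + 5*x*y - 5*y^2 + 1*x - 2*y - 15 is:
H = [[16, 5], [5, -10]]
Trace = 16 - 10 = 6
Determinant = 16*-10 - (5)^2 = -185
Discriminant = (6)^2 - 4*-185 = 776.0
Eigenvalues: lambda_1 = -10.9284, lambda_2 = 16.9284
The function is not convex.

0


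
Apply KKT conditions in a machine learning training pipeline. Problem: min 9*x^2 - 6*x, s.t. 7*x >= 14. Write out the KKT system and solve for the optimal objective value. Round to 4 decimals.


Step 1: Try lambda = 0 (constraint inactive).
x_unc = 6/(2*9) = 0.3333
Check: 7*0.3333 = 2.3331 < 14 -- violated!
Step 2: Constraint must be active: 7*x = 14
x* = 14/7 = 2.0
lambda = (2*9*2.0 - 6)/7 = 4.2857
Step 3: Compute optimal value.
f(x*) = 9*2.0^2 - 6*2.0 = 24.0


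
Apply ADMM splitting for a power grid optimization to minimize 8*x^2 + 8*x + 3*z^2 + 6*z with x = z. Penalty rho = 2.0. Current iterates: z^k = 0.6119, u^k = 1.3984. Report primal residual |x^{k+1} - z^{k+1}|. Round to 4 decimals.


ADMM iteration with rho = 2.0, z^k = 0.6119, u^k = 1.3984
Step 1: x-update.
Minimize 8*x^2 + 8*x + (2.0/2)*(x - 0.6119 + 1.3984)^2
FOC: (2*8 + 2.0)*x = -8 + 2.0*(0.6119 - 1.3984)
x^{k+1} = -0.5318
Step 2: z-update.
Minimize 3*z^2 + 6*z + (2.0/2)*(-0.5318 - z + 1.3984)^2
FOC: (2*3 + 2.0)*z = -6 + 2.0*(-0.5318 + 1.3984)
z^{k+1} = -0.5334
Step 3: u-update.
u^{k+1} = 1.3984 - 0.5318 + 0.5334 = 1.3999
Step 4: Primal residual = |-0.5318 + 0.5334| = 0.0015


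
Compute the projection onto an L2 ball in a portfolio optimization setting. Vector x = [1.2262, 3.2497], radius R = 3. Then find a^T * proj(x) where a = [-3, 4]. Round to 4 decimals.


Step 1: Compute ||x|| (intermediates to 6 decimals).
||x|| = sqrt(1.2262^2 + 3.2497^2) = 3.473344
Step 2: Project.
Since ||x|| > R, scale = R/||x|| = 3/3.473344 = 0.863721, proj(x) = scale * x
proj(x) = [1.059095, 2.806834]
Step 3: Dot product.
a^T * proj(x) = -3*1.059095 + 4*2.806834 = 8.0501


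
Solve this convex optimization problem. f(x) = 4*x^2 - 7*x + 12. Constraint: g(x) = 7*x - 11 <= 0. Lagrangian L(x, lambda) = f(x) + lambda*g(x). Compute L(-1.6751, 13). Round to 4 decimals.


Step 1: Evaluate f(x).
f(-1.6751) = 4*(-1.6751)^2 - 7*(-1.6751) + 12 = 34.9495
Step 2: Evaluate g(x).
g(-1.6751) = 7*-1.6751 - 11 = -22.7257
Step 3: Compute Lagrangian.
L = 34.9495 + 13*-22.7257 = -260.4846
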